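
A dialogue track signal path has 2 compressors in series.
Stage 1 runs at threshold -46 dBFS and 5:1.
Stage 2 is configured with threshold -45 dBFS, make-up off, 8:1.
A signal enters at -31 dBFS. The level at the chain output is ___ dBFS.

-44.75 dBFS

Stage 1: -31 dBFS is 15 dB over -46 dBFS; at 5:1 that becomes 3 dB over, giving -43 dBFS.
Stage 2: overshoot 2 dB → 2/8 = 0.25 dB → -44.75 dBFS.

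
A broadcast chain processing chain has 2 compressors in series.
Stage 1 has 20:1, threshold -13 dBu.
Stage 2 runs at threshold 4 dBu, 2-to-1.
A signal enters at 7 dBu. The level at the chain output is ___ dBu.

-12 dBu

Stage 1: overshoot 20 dB → 20/20 = 1 dB → -12 dBu.
Stage 2: below threshold (-12 ≤ 4); passes unchanged; output -12 dBu.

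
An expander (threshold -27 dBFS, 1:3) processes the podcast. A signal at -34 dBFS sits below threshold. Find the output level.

The input is 7 dB below the -27 dBFS threshold.
A 1:3 expander multiplies undershoot by 3: 7 × 3 = 21 dB below threshold.
Output = -27 − 21 = -48 dBFS.

-48 dBFS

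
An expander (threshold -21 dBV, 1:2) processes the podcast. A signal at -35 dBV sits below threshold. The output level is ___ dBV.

-49 dBV

Undershoot = (-21) − (-35) = 14 dB.
At 1:2, that expands to 28 dB under threshold.
Output = -21 − 28 = -49 dBV.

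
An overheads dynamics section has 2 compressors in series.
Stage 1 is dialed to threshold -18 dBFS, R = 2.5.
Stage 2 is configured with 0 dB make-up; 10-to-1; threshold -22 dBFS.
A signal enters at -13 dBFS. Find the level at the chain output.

Stage 1: overshoot 5 dB → 5/2.5 = 2 dB → -16 dBFS.
Stage 2: 6 dB above -22 dBFS, reduced 10:1 to 0.6 dB above → -21.4 dBFS.

-21.4 dBFS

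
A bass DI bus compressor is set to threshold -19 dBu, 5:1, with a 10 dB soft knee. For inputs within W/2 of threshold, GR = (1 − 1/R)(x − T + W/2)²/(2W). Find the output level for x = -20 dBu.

x − T + W/2 = -20 − (-19) + 5 = 4.
GR = (1 − 1/5) × 4² / 20 = 0.8 × 16 / 20 = 0.64 dB.
Output = -20 − 0.64 = -20.64 dBu.

-20.64 dBu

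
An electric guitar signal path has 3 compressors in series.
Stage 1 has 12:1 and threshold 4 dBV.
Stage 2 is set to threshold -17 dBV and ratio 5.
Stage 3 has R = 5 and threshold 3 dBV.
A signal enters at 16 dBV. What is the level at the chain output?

-12.6 dBV

Stage 1: overshoot 12 dB → 12/12 = 1 dB → 5 dBV.
Stage 2: overshoot 22 dB → 22/5 = 4.4 dB → -12.6 dBV.
Stage 3: below threshold (-12.6 ≤ 3); passes unchanged; output -12.6 dBV.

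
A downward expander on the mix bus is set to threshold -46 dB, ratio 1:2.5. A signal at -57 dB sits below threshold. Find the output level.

Undershoot = (-46) − (-57) = 11 dB.
At 1:2.5, that expands to 27.5 dB under threshold.
Output = -46 − 27.5 = -73.5 dB.

-73.5 dB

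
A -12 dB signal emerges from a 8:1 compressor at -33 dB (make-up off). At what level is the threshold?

-36 dB

Input is 24 dB above T (since output overshoot × R = input overshoot: (-33 − T)·8 = -12 − T gives T = -36 dB).
Check: -36 + (-12 − (-36))/8 = -36 + 3 = -33 dB. ✓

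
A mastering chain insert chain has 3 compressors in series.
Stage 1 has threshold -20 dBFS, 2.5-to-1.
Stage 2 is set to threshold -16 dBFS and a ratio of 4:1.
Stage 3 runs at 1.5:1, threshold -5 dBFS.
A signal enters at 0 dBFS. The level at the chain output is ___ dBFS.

Stage 1: overshoot 20 dB → 20/2.5 = 8 dB → -12 dBFS.
Stage 2: -12 dBFS is 4 dB over -16 dBFS; at 4:1 that becomes 1 dB over, giving -15 dBFS.
Stage 3: -15 dBFS is at or below the -5 dBFS threshold — no compression; output -15 dBFS.

-15 dBFS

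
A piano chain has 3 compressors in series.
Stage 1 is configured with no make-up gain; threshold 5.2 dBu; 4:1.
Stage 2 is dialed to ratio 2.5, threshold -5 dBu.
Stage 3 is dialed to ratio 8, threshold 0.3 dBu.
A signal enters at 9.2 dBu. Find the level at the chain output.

Stage 1: overshoot 4 dB → 4/4 = 1 dB → 6.2 dBu.
Stage 2: overshoot 11.2 dB → 11.2/2.5 = 4.48 dB → -0.52 dBu.
Stage 3: -0.52 dBu is at or below the 0.3 dBu threshold — no compression; output -0.52 dBu.

-0.52 dBu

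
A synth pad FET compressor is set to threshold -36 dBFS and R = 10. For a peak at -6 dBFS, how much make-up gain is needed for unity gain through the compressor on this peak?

27 dB

Overshoot 30 dB → 30/10 = 3 dB after compression, so the compressed level is -36 + 3 = -33 dBFS.
Make-up = target − compressed = -6 − (-33) = 27 dB.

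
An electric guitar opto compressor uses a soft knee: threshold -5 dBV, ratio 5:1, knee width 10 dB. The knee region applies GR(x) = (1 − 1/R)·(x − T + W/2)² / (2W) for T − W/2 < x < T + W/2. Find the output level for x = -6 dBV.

-6.64 dBV

x − T + W/2 = -6 − (-5) + 5 = 4.
GR = (1 − 1/5) × 4² / 20 = 0.8 × 16 / 20 = 0.64 dB.
Output = -6 − 0.64 = -6.64 dBV.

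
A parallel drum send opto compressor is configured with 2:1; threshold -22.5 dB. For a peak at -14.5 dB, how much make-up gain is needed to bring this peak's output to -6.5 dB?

12 dB

Overshoot 8 dB → 8/2 = 4 dB after compression, so the compressed level is -22.5 + 4 = -18.5 dB.
Make-up = target − compressed = -6.5 − (-18.5) = 12 dB.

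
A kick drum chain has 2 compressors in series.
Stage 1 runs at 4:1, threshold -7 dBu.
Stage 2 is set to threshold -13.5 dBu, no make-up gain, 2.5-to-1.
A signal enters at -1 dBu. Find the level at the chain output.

-10.3 dBu

Stage 1: overshoot 6 dB → 6/4 = 1.5 dB → -5.5 dBu.
Stage 2: overshoot 8 dB → 8/2.5 = 3.2 dB → -10.3 dBu.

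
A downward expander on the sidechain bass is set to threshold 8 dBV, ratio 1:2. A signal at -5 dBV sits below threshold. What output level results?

-18 dBV

The input is 13 dB below the 8 dBV threshold.
A 1:2 expander multiplies undershoot by 2: 13 × 2 = 26 dB below threshold.
Output = 8 − 26 = -18 dBV.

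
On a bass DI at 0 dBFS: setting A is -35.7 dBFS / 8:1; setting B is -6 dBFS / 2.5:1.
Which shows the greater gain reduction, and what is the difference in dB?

A: overshoot 35.7 dB → output overshoot 4.4625 dB → GR 31.2375 dB.
B: overshoot 6 dB → output overshoot 2.4 dB → GR 3.6 dB.
Difference: 27.6375 dB in favour of A.

A, by 27.6375 dB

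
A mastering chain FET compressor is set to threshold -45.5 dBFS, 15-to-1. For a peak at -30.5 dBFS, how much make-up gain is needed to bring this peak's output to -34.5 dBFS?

Without make-up, output = threshold + overshoot/15 = -45.5 + 1 = -44.5 dBFS.
Gap to target: 10 dB.

10 dB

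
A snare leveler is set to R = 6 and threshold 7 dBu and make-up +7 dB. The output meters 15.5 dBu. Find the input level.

16 dBu

Before make-up, the level was 15.5 − 7 = 8.5 dBu.
Post-compression overshoot = 8.5 − 7 = 1.5 dB.
Input overshoot = R × output overshoot = 9 dB → input = 7 + 9 = 16 dBu.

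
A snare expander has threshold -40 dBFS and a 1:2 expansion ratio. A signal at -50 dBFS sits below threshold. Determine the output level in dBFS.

Below threshold, a 1:2 expander applies gain = (2−1)×(T − x) of attenuation.
(2−1) × 10 = 10 dB, so output = -50 − 10 = -60 dBFS.

-60 dBFS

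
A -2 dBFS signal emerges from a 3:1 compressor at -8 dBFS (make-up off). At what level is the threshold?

-11 dBFS

Let T be the threshold. Output overshoot = (input overshoot)/R, so -8 − T = (-2 − T)/3.
3·(-8 − T) = -2 − T → 2·T = -24 − (-2) = -22.
T = -22/2 = -11 dBFS.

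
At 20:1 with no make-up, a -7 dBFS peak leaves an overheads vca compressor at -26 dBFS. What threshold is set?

-27 dBFS

Input is 20 dB above T (since output overshoot × R = input overshoot: (-26 − T)·20 = -7 − T gives T = -27 dBFS).
Check: -27 + (-7 − (-27))/20 = -27 + 1 = -26 dBFS. ✓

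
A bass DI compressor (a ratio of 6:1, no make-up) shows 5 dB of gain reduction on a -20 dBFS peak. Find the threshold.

Let T be the threshold. Output overshoot = (input overshoot)/R, so -25 − T = (-20 − T)/6.
6·(-25 − T) = -20 − T → 5·T = -150 − (-20) = -130.
T = -130/5 = -26 dBFS.

-26 dBFS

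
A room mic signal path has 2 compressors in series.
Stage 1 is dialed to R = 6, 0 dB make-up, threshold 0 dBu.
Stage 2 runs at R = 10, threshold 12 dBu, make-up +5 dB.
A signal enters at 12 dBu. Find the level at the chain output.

Stage 1: overshoot 12 dB → 12/6 = 2 dB → 2 dBu.
Stage 2: 2 dBu ≤ 12 dBu, so stage 2 doesn't engage; make-up brings it to 7 dBu.

7 dBu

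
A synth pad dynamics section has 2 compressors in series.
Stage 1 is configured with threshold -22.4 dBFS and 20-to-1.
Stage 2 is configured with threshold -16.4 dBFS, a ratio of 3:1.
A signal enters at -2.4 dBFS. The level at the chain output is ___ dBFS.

Stage 1: -2.4 dBFS is 20 dB over -22.4 dBFS; at 20:1 that becomes 1 dB over, giving -21.4 dBFS.
Stage 2: -21.4 dBFS ≤ -16.4 dBFS, so stage 2 doesn't engage; output -21.4 dBFS.

-21.4 dBFS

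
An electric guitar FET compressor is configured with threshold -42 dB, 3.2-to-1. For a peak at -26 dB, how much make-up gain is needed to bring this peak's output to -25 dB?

Without make-up, output = threshold + overshoot/3.2 = -42 + 5 = -37 dB.
Gap to target: 12 dB.

12 dB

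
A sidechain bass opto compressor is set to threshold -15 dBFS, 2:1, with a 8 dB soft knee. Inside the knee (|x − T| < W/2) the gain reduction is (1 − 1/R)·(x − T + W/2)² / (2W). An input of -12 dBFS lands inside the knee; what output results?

-13.53125 dBFS

x − T + W/2 = -12 − (-15) + 4 = 7.
GR = (1 − 1/2) × 7² / 16 = 0.5 × 49 / 16 = 1.53125 dB.
Output = -12 − 1.53125 = -13.53125 dBFS.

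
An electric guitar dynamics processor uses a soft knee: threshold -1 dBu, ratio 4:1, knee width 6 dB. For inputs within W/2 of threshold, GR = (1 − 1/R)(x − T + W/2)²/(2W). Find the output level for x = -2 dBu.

-2.25 dBu

x − T + W/2 = -2 − (-1) + 3 = 2.
GR = (1 − 1/4) × 2² / 12 = 0.75 × 4 / 12 = 0.25 dB.
Output = -2 − 0.25 = -2.25 dBu.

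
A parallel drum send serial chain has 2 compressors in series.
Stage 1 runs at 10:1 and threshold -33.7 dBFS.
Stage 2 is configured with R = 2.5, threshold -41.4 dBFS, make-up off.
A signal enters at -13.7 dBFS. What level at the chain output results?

Stage 1: -13.7 dBFS is 20 dB over -33.7 dBFS; at 10:1 that becomes 2 dB over, giving -31.7 dBFS.
Stage 2: -31.7 dBFS is 9.7 dB over -41.4 dBFS; at 2.5:1 that becomes 3.88 dB over, giving -37.52 dBFS.

-37.52 dBFS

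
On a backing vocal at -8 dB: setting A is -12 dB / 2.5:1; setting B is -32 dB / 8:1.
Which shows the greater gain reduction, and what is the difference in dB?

A: overshoot 4 dB → output overshoot 1.6 dB → GR 2.4 dB.
B: overshoot 24 dB → output overshoot 3 dB → GR 21 dB.
B applies 18.6 dB more gain reduction.

B, by 18.6 dB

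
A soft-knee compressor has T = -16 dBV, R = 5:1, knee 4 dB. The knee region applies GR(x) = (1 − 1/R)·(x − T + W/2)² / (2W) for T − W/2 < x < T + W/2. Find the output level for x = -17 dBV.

x − T + W/2 = -17 − (-16) + 2 = 1.
GR = (1 − 1/5) × 1² / 8 = 0.8 × 1 / 8 = 0.1 dB.
Output = -17 − 0.1 = -17.1 dBV.

-17.1 dBV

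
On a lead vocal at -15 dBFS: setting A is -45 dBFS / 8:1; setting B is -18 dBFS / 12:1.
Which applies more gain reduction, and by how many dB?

A: GR = 30 − 30/8 = 26.25 dB.
B: GR = 3 − 3/12 = 2.75 dB.
A reduces 23.5 dB more.

A, by 23.5 dB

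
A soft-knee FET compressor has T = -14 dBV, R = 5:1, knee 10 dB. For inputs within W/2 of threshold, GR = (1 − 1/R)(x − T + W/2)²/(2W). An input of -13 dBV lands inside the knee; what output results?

x − T + W/2 = -13 − (-14) + 5 = 6.
GR = (1 − 1/5) × 6² / 20 = 0.8 × 36 / 20 = 1.44 dB.
Output = -13 − 1.44 = -14.44 dBV.

-14.44 dBV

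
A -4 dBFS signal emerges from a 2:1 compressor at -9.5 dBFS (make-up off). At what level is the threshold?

-15 dBFS

Input is 11 dB above T (since output overshoot × R = input overshoot: (-9.5 − T)·2 = -4 − T gives T = -15 dBFS).
Check: -15 + (-4 − (-15))/2 = -15 + 5.5 = -9.5 dBFS. ✓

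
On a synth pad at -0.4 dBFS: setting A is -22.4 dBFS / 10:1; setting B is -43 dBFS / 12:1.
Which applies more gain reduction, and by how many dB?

A: GR = 22 − 22/10 = 19.8 dB.
B: GR = 42.6 − 42.6/12 = 39.05 dB.
B applies 19.25 dB more gain reduction.

B, by 19.25 dB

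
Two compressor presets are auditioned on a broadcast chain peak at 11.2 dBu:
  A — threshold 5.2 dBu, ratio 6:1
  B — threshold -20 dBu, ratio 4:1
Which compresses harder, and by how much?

A: GR = 6 − 6/6 = 5 dB.
B: GR = 31.2 − 31.2/4 = 23.4 dB.
B applies 18.4 dB more gain reduction.

B, by 18.4 dB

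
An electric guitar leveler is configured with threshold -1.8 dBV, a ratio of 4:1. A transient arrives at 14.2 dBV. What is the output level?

2.2 dBV

Overshoot: 14.2 − (-1.8) = 16 dB.
At 4:1 the overshoot is divided by 4, leaving 4 dB above threshold.
So the level is -1.8 + 4 = 2.2 dBV.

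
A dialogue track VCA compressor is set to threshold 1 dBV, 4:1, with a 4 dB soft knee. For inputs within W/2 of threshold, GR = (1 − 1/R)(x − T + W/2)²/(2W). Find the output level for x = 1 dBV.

x − T + W/2 = 1 − 1 + 2 = 2.
GR = (1 − 1/4) × 2² / 8 = 0.75 × 4 / 8 = 0.375 dB.
Output = 1 − 0.375 = 0.625 dBV.

0.625 dBV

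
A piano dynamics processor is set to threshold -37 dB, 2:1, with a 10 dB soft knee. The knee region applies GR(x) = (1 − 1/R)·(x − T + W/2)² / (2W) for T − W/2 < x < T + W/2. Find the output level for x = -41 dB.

x − T + W/2 = -41 − (-37) + 5 = 1.
GR = (1 − 1/2) × 1² / 20 = 0.5 × 1 / 20 = 0.025 dB.
Output = -41 − 0.025 = -41.025 dB.

-41.025 dB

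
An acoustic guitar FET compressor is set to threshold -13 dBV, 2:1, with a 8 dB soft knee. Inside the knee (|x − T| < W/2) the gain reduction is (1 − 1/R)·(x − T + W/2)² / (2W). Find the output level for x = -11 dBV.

x − T + W/2 = -11 − (-13) + 4 = 6.
GR = (1 − 1/2) × 6² / 16 = 0.5 × 36 / 16 = 1.125 dB.
Output = -11 − 1.125 = -12.125 dBV.

-12.125 dBV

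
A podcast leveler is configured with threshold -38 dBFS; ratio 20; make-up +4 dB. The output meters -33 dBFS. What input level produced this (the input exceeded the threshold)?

Before make-up, the level was -33 − 4 = -37 dBFS.
That's 1 dB above the -38 dBFS threshold.
Input overshoot = R × output overshoot = 20 dB → input = -38 + 20 = -18 dBFS.

-18 dBFS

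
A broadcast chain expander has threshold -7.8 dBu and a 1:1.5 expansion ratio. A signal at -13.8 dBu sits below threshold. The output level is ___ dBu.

Undershoot = (-7.8) − (-13.8) = 6 dB.
At 1:1.5, that expands to 9 dB under threshold.
Output = -7.8 − 9 = -16.8 dBu.

-16.8 dBu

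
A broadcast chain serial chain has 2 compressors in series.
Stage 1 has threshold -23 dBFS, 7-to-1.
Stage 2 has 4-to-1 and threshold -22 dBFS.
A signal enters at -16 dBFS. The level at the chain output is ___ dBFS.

-22 dBFS

Stage 1: 7 dB above -23 dBFS, reduced 7:1 to 1 dB above → -22 dBFS.
Stage 2: -22 dBFS ≤ -22 dBFS, so stage 2 doesn't engage; output -22 dBFS.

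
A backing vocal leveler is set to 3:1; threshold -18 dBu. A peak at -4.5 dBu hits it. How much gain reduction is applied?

-4.5 dBu exceeds the threshold by 13.5 dB.
A 3:1 ratio leaves 4.5 dB of that excess.
Gain reduction = 13.5 − 4.5 = 9 dB.

9 dB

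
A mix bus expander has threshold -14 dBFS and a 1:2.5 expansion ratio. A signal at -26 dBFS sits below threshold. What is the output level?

The input is 12 dB below the -14 dBFS threshold.
A 1:2.5 expander multiplies undershoot by 2.5: 12 × 2.5 = 30 dB below threshold.
Output = -14 − 30 = -44 dBFS.

-44 dBFS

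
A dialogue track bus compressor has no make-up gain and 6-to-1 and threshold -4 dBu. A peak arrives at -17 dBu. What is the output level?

-17 dBu

-17 dBu is 13 dB below the -4 dBu threshold, so no gain reduction is applied.
Output = input = -17 dBu.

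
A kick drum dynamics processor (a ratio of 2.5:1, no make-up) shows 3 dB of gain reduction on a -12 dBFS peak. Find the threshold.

-17 dBFS

Let T be the threshold. Output overshoot = (input overshoot)/R, so -15 − T = (-12 − T)/2.5.
2.5·(-15 − T) = -12 − T → 1.5·T = -37.5 − (-12) = -25.5.
T = -25.5/1.5 = -17 dBFS.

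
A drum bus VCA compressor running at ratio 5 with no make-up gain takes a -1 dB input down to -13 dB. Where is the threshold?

Gain reduction = -1 − (-13) = 12 dB; output overshoot = GR / (R − 1) = 12 / 4 = 3 dB.
Threshold = output − output overshoot = -13 − 3 = -16 dB.

-16 dB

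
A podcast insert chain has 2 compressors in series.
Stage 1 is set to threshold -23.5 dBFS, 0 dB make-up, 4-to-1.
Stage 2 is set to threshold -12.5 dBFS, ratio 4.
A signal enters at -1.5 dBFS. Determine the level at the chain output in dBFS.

-18 dBFS

Stage 1: -1.5 dBFS is 22 dB over -23.5 dBFS; at 4:1 that becomes 5.5 dB over, giving -18 dBFS.
Stage 2: -18 dBFS is at or below the -12.5 dBFS threshold — no compression; output -18 dBFS.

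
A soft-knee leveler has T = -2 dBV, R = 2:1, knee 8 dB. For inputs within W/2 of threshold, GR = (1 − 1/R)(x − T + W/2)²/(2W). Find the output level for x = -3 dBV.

-3.28125 dBV

x − T + W/2 = -3 − (-2) + 4 = 3.
GR = (1 − 1/2) × 3² / 16 = 0.5 × 9 / 16 = 0.28125 dB.
Output = -3 − 0.28125 = -3.28125 dBV.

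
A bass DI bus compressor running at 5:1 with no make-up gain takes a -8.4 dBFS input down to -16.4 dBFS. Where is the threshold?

Gain reduction = -8.4 − (-16.4) = 8 dB; output overshoot = GR / (R − 1) = 8 / 4 = 2 dB.
Threshold = output − output overshoot = -16.4 − 2 = -18.4 dBFS.

-18.4 dBFS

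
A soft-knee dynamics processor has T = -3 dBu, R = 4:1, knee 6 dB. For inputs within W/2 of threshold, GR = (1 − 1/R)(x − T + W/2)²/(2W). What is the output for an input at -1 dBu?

-2.5625 dBu

x − T + W/2 = -1 − (-3) + 3 = 5.
GR = (1 − 1/4) × 5² / 12 = 0.75 × 25 / 12 = 1.5625 dB.
Output = -1 − 1.5625 = -2.5625 dBu.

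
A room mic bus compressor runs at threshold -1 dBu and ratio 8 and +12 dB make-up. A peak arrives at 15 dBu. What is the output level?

13 dBu

Overshoot: 15 − (-1) = 16 dB.
8:1 compression reduces that to 16/8 = 2 dB over.
So the level is -1 + 2 = 1 dBu; make-up adds 12 dB, giving 13 dBu.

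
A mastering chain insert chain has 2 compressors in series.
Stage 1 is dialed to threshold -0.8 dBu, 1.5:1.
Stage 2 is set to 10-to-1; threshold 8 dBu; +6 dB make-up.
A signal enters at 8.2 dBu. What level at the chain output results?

Stage 1: overshoot 9 dB → 9/1.5 = 6 dB → 5.2 dBu.
Stage 2: below threshold (5.2 ≤ 8); passes unchanged; make-up brings it to 11.2 dBu.

11.2 dBu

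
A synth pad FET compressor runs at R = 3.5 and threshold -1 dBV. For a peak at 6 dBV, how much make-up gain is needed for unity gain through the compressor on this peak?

Overshoot 7 dB → 7/3.5 = 2 dB after compression, so the compressed level is -1 + 2 = 1 dBV.
Make-up = target − compressed = 6 − 1 = 5 dB.

5 dB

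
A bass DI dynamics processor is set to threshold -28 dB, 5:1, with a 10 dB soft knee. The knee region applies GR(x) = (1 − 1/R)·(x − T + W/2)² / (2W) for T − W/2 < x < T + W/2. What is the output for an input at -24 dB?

-27.24 dB

x − T + W/2 = -24 − (-28) + 5 = 9.
GR = (1 − 1/5) × 9² / 20 = 0.8 × 81 / 20 = 3.24 dB.
Output = -24 − 3.24 = -27.24 dB.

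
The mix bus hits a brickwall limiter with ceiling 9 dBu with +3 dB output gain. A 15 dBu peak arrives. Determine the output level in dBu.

The limiter clamps the peak to its 9 dBu ceiling.
Output gain then adds 3 dB: 9 + 3 = 12 dBu.

12 dBu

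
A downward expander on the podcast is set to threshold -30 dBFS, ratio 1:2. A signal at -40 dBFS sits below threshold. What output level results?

Undershoot = (-30) − (-40) = 10 dB.
At 1:2, that expands to 20 dB under threshold.
Output = -30 − 20 = -50 dBFS.

-50 dBFS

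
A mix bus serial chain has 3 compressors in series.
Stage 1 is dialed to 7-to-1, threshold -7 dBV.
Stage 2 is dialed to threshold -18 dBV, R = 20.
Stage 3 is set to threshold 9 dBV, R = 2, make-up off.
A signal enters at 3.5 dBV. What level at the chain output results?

-17.375 dBV

Stage 1: 10.5 dB above -7 dBV, reduced 7:1 to 1.5 dB above → -5.5 dBV.
Stage 2: 12.5 dB above -18 dBV, reduced 20:1 to 0.625 dB above → -17.375 dBV.
Stage 3: below threshold (-17.375 ≤ 9); passes unchanged; output -17.375 dBV.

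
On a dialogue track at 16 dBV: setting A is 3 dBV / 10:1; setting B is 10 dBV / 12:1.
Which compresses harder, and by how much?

A: overshoot 13 dB → output overshoot 1.3 dB → GR 11.7 dB.
B: overshoot 6 dB → output overshoot 0.5 dB → GR 5.5 dB.
A applies 6.2 dB more gain reduction.

A, by 6.2 dB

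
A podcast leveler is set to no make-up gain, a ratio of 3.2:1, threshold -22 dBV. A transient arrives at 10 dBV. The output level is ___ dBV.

-12 dBV

10 dBV sits 32 dB over threshold.
The 32 dB excess becomes 10 dB after 3.2:1 reduction.
That puts the output at -12 dBV.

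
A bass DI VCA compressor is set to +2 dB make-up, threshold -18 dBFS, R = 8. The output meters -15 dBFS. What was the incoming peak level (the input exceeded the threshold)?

-10 dBFS

Remove make-up: -15 − 2 = -17 dBFS.
Post-compression overshoot = -17 − (-18) = 1 dB.
Undo the ratio: input overshoot = 1 × 8 = 8 dB, giving input = -10 dBFS.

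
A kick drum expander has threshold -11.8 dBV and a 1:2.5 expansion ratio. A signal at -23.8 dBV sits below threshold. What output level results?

Below threshold, a 1:2.5 expander applies gain = (2.5−1)×(T − x) of attenuation.
(2.5−1) × 12 = 18 dB, so output = -23.8 − 18 = -41.8 dBV.

-41.8 dBV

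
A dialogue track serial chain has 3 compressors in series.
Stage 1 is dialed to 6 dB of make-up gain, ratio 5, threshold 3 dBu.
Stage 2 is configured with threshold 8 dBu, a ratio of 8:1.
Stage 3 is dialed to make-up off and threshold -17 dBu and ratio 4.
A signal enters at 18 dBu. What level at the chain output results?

-10.625 dBu

Stage 1: 15 dB above 3 dBu, reduced 5:1 to 3 dB above → 6 dBu; +6 dB make-up → 12 dBu.
Stage 2: 4 dB above 8 dBu, reduced 8:1 to 0.5 dB above → 8.5 dBu.
Stage 3: 8.5 dBu is 25.5 dB over -17 dBu; at 4:1 that becomes 6.375 dB over, giving -10.625 dBu.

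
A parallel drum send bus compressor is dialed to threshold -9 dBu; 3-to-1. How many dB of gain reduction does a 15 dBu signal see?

The signal is 24 dB above threshold.
After 3:1 compression the overshoot becomes 24/3 = 8 dB.
Gain reduction = 24 − 8 = 16 dB.

16 dB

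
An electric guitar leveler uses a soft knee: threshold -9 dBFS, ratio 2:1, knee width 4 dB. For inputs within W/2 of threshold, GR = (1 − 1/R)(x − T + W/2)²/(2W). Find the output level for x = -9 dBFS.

-9.25 dBFS

x − T + W/2 = -9 − (-9) + 2 = 2.
GR = (1 − 1/2) × 2² / 8 = 0.5 × 4 / 8 = 0.25 dB.
Output = -9 − 0.25 = -9.25 dBFS.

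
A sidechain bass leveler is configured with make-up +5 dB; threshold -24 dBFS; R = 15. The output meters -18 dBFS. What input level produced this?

-9 dBFS

Stripping the +5 dB make-up gives -23 dBFS at the gain stage.
Post-compression overshoot = -23 − (-24) = 1 dB.
Undo the ratio: input overshoot = 1 × 15 = 15 dB, giving input = -9 dBFS.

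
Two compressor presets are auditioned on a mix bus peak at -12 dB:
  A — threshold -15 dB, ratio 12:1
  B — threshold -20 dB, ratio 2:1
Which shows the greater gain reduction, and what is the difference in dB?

A: overshoot 3 dB → output overshoot 0.25 dB → GR 2.75 dB.
B: overshoot 8 dB → output overshoot 4 dB → GR 4 dB.
Difference: 1.25 dB in favour of B.

B, by 1.25 dB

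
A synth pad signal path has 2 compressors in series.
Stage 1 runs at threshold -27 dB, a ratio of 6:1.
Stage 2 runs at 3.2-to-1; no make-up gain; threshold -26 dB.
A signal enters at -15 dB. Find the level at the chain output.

-25.6875 dB

Stage 1: -15 dB is 12 dB over -27 dB; at 6:1 that becomes 2 dB over, giving -25 dB.
Stage 2: -25 dB is 1 dB over -26 dB; at 3.2:1 that becomes 0.3125 dB over, giving -25.6875 dB.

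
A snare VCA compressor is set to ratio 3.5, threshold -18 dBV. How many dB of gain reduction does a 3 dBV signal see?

3 dBV exceeds the threshold by 21 dB.
At 3.5:1, output sits 21/3.5 = 6 dB above threshold.
Gain reduction = 21 − 6 = 15 dB.

15 dB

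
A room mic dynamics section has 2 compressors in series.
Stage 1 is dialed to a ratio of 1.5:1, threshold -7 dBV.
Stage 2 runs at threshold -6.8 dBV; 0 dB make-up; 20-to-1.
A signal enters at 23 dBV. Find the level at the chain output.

-5.81 dBV

Stage 1: 30 dB above -7 dBV, reduced 1.5:1 to 20 dB above → 13 dBV.
Stage 2: overshoot 19.8 dB → 19.8/20 = 0.99 dB → -5.81 dBV.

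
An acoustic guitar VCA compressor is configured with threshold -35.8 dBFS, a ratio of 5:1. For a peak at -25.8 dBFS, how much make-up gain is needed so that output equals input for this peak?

8 dB

Overshoot 10 dB → 10/5 = 2 dB after compression, so the compressed level is -35.8 + 2 = -33.8 dBFS.
Make-up = target − compressed = -25.8 − (-33.8) = 8 dB.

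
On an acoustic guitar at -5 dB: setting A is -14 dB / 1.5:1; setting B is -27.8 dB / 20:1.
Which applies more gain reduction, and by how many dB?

B, by 18.66 dB

A: 9 dB over, compressed to 6 dB over, so 3 dB of GR.
B: 22.8 dB over, compressed to 1.14 dB over, so 21.66 dB of GR.
B applies 18.66 dB more gain reduction.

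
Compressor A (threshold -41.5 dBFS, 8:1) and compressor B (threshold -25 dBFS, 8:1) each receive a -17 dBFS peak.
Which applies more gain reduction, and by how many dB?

A, by 14.4375 dB

A: 24.5 dB over, compressed to 3.0625 dB over, so 21.4375 dB of GR.
B: 8 dB over, compressed to 1 dB over, so 7 dB of GR.
A reduces 14.4375 dB more.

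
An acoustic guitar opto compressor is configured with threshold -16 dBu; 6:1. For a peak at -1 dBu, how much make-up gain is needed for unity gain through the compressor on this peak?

The peak compresses to -16 + 15/6 = -13.5 dBu.
To reach -1 dBu requires -1 − (-13.5) = 12.5 dB of make-up.

12.5 dB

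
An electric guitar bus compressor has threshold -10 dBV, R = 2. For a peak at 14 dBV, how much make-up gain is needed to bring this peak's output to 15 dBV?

Without make-up, output = threshold + overshoot/2 = -10 + 12 = 2 dBV.
Gap to target: 13 dB.

13 dB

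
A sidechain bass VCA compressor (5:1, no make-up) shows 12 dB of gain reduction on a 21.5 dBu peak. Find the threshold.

6.5 dBu

Input is 15 dB above T (since output overshoot × R = input overshoot: (9.5 − T)·5 = 21.5 − T gives T = 6.5 dBu).
Check: 6.5 + (21.5 − 6.5)/5 = 6.5 + 3 = 9.5 dBu. ✓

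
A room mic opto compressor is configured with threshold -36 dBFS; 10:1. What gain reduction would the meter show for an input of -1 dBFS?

31.5 dB

Overshoot = -1 − (-36) = 35 dB.
After 10:1 compression the overshoot becomes 35/10 = 3.5 dB.
GR = overshoot in − overshoot out = 35 − 3.5 = 31.5 dB.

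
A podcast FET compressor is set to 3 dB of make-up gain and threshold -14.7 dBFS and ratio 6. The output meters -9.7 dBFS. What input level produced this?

Before make-up, the level was -9.7 − 3 = -12.7 dBFS.
That's 2 dB above the -14.7 dBFS threshold.
Input overshoot = R × output overshoot = 12 dB → input = -14.7 + 12 = -2.7 dBFS.

-2.7 dBFS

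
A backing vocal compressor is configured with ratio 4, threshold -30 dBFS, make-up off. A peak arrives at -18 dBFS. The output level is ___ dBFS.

-27 dBFS

Overshoot: -18 − (-30) = 12 dB.
The 12 dB excess becomes 3 dB after 4:1 reduction.
That puts the output at -27 dBFS.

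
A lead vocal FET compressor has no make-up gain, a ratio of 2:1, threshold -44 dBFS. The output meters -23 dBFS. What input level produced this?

That's 21 dB above the -44 dBFS threshold.
Before 2:1 compression the overshoot was 21 × 2 = 42 dB, so input = -44 + 42 = -2 dBFS.

-2 dBFS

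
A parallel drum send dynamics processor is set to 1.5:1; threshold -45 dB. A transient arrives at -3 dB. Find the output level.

-3 dB sits 42 dB over threshold.
1.5:1 compression reduces that to 42/1.5 = 28 dB over.
So the level is -45 + 28 = -17 dB.

-17 dB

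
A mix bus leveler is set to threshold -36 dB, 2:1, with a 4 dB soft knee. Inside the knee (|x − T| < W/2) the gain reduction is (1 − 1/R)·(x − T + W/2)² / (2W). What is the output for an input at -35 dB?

-35.5625 dB

x − T + W/2 = -35 − (-36) + 2 = 3.
GR = (1 − 1/2) × 3² / 8 = 0.5 × 9 / 8 = 0.5625 dB.
Output = -35 − 0.5625 = -35.5625 dB.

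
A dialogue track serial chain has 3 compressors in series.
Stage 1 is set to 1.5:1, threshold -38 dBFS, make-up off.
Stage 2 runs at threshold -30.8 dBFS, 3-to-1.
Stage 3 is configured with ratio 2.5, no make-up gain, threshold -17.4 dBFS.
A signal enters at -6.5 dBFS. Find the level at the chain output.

Stage 1: overshoot 31.5 dB → 31.5/1.5 = 21 dB → -17 dBFS.
Stage 2: overshoot 13.8 dB → 13.8/3 = 4.6 dB → -26.2 dBFS.
Stage 3: below threshold (-26.2 ≤ -17.4); passes unchanged; output -26.2 dBFS.

-26.2 dBFS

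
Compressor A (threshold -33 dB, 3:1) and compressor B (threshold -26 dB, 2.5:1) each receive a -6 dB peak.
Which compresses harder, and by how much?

A, by 6 dB

A: GR = 27 − 27/3 = 18 dB.
B: GR = 20 − 20/2.5 = 12 dB.
Difference: 6 dB in favour of A.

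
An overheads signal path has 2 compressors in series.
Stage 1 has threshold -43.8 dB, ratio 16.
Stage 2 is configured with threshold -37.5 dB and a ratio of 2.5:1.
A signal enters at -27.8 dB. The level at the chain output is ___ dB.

-42.8 dB

Stage 1: overshoot 16 dB → 16/16 = 1 dB → -42.8 dB.
Stage 2: below threshold (-42.8 ≤ -37.5); passes unchanged; output -42.8 dB.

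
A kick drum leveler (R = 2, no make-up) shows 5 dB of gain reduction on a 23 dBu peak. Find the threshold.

13 dBu

Gain reduction = 23 − 18 = 5 dB; output overshoot = GR / (R − 1) = 5 / 1 = 5 dB.
Threshold = output − output overshoot = 18 − 5 = 13 dBu.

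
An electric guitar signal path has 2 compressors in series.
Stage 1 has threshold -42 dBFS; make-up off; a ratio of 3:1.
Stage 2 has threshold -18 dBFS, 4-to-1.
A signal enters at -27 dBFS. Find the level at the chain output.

-37 dBFS

Stage 1: 15 dB above -42 dBFS, reduced 3:1 to 5 dB above → -37 dBFS.
Stage 2: below threshold (-37 ≤ -18); passes unchanged; output -37 dBFS.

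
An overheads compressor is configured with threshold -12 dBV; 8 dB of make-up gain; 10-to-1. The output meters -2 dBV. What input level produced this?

8 dBV

Before make-up, the level was -2 − 8 = -10 dBV.
That's 2 dB above the -12 dBV threshold.
Undo the ratio: input overshoot = 2 × 10 = 20 dB, giving input = 8 dBV.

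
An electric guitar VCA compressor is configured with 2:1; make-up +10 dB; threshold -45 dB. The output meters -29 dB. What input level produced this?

-33 dB

Stripping the +10 dB make-up gives -39 dB at the gain stage.
That's 6 dB above the -45 dB threshold.
Input overshoot = R × output overshoot = 12 dB → input = -45 + 12 = -33 dB.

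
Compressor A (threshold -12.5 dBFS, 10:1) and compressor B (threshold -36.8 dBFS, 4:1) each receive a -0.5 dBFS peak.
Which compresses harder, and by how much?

A: 12 dB over, compressed to 1.2 dB over, so 10.8 dB of GR.
B: 36.3 dB over, compressed to 9.075 dB over, so 27.225 dB of GR.
B applies 16.425 dB more gain reduction.

B, by 16.425 dB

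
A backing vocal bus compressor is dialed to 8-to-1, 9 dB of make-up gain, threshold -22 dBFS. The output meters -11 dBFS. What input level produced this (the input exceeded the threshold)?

-6 dBFS

Remove make-up: -11 − 9 = -20 dBFS.
The compressed level sits -20 − (-22) = 2 dB over threshold.
Before 8:1 compression the overshoot was 2 × 8 = 16 dB, so input = -22 + 16 = -6 dBFS.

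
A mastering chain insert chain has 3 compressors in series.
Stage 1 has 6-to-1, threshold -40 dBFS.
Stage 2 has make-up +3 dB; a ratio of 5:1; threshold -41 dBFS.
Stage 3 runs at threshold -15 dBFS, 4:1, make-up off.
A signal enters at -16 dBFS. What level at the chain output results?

Stage 1: 24 dB above -40 dBFS, reduced 6:1 to 4 dB above → -36 dBFS.
Stage 2: -36 dBFS is 5 dB over -41 dBFS; at 5:1 that becomes 1 dB over, giving -40 dBFS; +3 dB make-up → -37 dBFS.
Stage 3: below threshold (-37 ≤ -15); passes unchanged; output -37 dBFS.

-37 dBFS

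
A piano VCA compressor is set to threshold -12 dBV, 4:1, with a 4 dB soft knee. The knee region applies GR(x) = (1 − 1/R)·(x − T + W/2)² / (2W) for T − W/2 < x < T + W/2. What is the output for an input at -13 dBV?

x − T + W/2 = -13 − (-12) + 2 = 1.
GR = (1 − 1/4) × 1² / 8 = 0.75 × 1 / 8 = 0.09375 dB.
Output = -13 − 0.09375 = -13.09375 dBV.

-13.09375 dBV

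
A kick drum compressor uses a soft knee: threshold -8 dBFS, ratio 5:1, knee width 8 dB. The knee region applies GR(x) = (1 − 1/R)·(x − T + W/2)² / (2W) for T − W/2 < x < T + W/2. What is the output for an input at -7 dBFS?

-8.25 dBFS

x − T + W/2 = -7 − (-8) + 4 = 5.
GR = (1 − 1/5) × 5² / 16 = 0.8 × 25 / 16 = 1.25 dB.
Output = -7 − 1.25 = -8.25 dBFS.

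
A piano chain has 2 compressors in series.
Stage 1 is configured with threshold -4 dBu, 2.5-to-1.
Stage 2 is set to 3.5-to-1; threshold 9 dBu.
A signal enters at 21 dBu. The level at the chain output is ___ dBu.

Stage 1: 25 dB above -4 dBu, reduced 2.5:1 to 10 dB above → 6 dBu.
Stage 2: 6 dBu is at or below the 9 dBu threshold — no compression; output 6 dBu.

6 dBu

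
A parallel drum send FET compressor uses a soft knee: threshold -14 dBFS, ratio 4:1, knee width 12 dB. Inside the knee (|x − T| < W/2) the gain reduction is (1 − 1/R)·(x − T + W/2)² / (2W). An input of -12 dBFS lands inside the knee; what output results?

-14 dBFS

x − T + W/2 = -12 − (-14) + 6 = 8.
GR = (1 − 1/4) × 8² / 24 = 0.75 × 64 / 24 = 2 dB.
Output = -12 − 2 = -14 dBFS.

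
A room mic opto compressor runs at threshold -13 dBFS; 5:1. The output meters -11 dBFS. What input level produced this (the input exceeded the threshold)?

The compressed level sits -11 − (-13) = 2 dB over threshold.
Undo the ratio: input overshoot = 2 × 5 = 10 dB, giving input = -3 dBFS.

-3 dBFS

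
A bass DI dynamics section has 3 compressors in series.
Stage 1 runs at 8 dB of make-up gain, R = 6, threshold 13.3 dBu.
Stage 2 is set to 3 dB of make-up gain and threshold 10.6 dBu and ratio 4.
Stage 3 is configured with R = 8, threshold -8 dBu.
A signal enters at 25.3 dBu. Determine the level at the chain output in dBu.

Stage 1: 25.3 dBu is 12 dB over 13.3 dBu; at 6:1 that becomes 2 dB over, giving 15.3 dBu; +8 dB make-up → 23.3 dBu.
Stage 2: 12.7 dB above 10.6 dBu, reduced 4:1 to 3.175 dB above → 13.775 dBu; +3 dB make-up → 16.775 dBu.
Stage 3: 16.775 dBu is 24.775 dB over -8 dBu; at 8:1 that becomes 3.096875 dB over, giving -4.903125 dBu.

-4.903125 dBu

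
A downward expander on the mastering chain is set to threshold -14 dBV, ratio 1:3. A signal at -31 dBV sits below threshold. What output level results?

The input is 17 dB below the -14 dBV threshold.
A 1:3 expander multiplies undershoot by 3: 17 × 3 = 51 dB below threshold.
Output = -14 − 51 = -65 dBV.

-65 dBV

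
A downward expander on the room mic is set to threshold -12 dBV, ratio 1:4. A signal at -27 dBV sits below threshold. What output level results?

Below threshold, a 1:4 expander applies gain = (4−1)×(T − x) of attenuation.
(4−1) × 15 = 45 dB, so output = -27 − 45 = -72 dBV.

-72 dBV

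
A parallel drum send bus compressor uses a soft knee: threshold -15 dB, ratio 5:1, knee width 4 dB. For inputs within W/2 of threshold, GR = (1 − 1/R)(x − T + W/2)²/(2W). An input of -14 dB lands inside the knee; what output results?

x − T + W/2 = -14 − (-15) + 2 = 3.
GR = (1 − 1/5) × 3² / 8 = 0.8 × 9 / 8 = 0.9 dB.
Output = -14 − 0.9 = -14.9 dB.

-14.9 dB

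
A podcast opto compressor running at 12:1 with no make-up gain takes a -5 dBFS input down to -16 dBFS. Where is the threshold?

-17 dBFS

Input is 12 dB above T (since output overshoot × R = input overshoot: (-16 − T)·12 = -5 − T gives T = -17 dBFS).
Check: -17 + (-5 − (-17))/12 = -17 + 1 = -16 dBFS. ✓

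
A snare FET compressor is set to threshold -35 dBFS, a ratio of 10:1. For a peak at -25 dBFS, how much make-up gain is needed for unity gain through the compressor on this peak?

9 dB

The peak compresses to -35 + 10/10 = -34 dBFS.
To reach -25 dBFS requires -25 − (-34) = 9 dB of make-up.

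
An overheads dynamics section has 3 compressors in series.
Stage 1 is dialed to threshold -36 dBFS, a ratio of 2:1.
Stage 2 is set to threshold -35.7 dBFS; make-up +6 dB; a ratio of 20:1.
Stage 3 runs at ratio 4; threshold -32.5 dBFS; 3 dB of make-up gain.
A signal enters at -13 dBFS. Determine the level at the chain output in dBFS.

-28.66 dBFS

Stage 1: -13 dBFS is 23 dB over -36 dBFS; at 2:1 that becomes 11.5 dB over, giving -24.5 dBFS.
Stage 2: -24.5 dBFS is 11.2 dB over -35.7 dBFS; at 20:1 that becomes 0.56 dB over, giving -35.14 dBFS; +6 dB make-up → -29.14 dBFS.
Stage 3: overshoot 3.36 dB → 3.36/4 = 0.84 dB → -31.66 dBFS; +3 dB make-up → -28.66 dBFS.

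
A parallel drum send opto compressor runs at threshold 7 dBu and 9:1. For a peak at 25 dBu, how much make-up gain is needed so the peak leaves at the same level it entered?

16 dB

Without make-up, output = threshold + overshoot/9 = 7 + 2 = 9 dBu.
Gap to target: 16 dB.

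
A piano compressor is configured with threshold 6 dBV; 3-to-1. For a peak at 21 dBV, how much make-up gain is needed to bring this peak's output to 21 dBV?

Overshoot 15 dB → 15/3 = 5 dB after compression, so the compressed level is 6 + 5 = 11 dBV.
Make-up = target − compressed = 21 − 11 = 10 dB.

10 dB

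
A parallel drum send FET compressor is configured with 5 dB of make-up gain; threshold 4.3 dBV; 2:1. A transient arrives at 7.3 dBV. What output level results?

The input is 3 dB above the 4.3 dBV threshold.
The 3 dB excess becomes 1.5 dB after 2:1 reduction.
Output = 4.3 + 1.5 = 5.8 dBV; make-up adds 5 dB, giving 10.8 dBV.

10.8 dBV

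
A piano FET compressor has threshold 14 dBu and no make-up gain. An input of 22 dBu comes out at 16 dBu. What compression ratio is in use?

4:1

Input overshoot = 22 − 14 = 8 dB; output overshoot = 16 − 14 = 2 dB.
Ratio = 8 / 2 = 4.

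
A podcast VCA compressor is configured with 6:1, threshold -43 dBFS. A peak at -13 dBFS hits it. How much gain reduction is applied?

25 dB

-13 dBFS exceeds the threshold by 30 dB.
At 6:1, output sits 30/6 = 5 dB above threshold.
So the signal is attenuated by 30 − 5 = 25 dB.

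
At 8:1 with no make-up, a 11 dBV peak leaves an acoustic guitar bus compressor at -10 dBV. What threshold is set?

-13 dBV

Let T be the threshold. Output overshoot = (input overshoot)/R, so -10 − T = (11 − T)/8.
8·(-10 − T) = 11 − T → 7·T = -80 − 11 = -91.
T = -91/7 = -13 dBV.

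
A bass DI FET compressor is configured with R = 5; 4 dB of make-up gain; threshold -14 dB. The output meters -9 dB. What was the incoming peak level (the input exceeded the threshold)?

Remove make-up: -9 − 4 = -13 dB.
The compressed level sits -13 − (-14) = 1 dB over threshold.
Undo the ratio: input overshoot = 1 × 5 = 5 dB, giving input = -9 dB.

-9 dB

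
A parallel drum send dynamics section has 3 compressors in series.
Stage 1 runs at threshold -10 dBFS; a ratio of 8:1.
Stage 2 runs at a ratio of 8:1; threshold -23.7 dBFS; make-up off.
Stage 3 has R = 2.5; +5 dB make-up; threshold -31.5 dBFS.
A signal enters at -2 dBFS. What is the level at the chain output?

-22.645 dBFS

Stage 1: -2 dBFS is 8 dB over -10 dBFS; at 8:1 that becomes 1 dB over, giving -9 dBFS.
Stage 2: overshoot 14.7 dB → 14.7/8 = 1.8375 dB → -21.8625 dBFS.
Stage 3: -21.8625 dBFS is 9.6375 dB over -31.5 dBFS; at 2.5:1 that becomes 3.855 dB over, giving -27.645 dBFS; +5 dB make-up → -22.645 dBFS.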